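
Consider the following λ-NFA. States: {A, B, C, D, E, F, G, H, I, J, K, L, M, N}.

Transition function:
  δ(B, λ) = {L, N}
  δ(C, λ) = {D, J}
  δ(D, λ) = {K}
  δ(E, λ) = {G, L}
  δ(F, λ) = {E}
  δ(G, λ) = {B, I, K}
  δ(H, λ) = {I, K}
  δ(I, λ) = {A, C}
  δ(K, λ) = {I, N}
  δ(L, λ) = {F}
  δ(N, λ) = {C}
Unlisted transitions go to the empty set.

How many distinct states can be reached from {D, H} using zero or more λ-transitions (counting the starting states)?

8

Start with {D, H}.
From D via λ: add K.
From H via λ: add I.
From I via λ: add A, C.
From K via λ: add N.
From C via λ: add J.
λ-closure = {A, C, D, H, I, J, K, N}, which has 8 states.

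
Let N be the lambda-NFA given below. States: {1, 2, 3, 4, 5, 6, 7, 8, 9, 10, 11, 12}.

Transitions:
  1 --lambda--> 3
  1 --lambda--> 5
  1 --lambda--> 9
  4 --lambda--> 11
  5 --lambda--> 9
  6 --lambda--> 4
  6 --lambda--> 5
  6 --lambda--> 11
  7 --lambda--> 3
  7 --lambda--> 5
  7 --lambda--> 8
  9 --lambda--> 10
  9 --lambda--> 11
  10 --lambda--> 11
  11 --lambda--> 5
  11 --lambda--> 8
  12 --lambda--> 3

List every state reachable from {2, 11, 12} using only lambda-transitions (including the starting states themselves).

Start with {2, 11, 12}.
From 11 via lambda: add 5, 8.
From 12 via lambda: add 3.
From 5 via lambda: add 9.
From 9 via lambda: add 10.
No new states can be added; the closed set is {2, 3, 5, 8, 9, 10, 11, 12}.

{2, 3, 5, 8, 9, 10, 11, 12}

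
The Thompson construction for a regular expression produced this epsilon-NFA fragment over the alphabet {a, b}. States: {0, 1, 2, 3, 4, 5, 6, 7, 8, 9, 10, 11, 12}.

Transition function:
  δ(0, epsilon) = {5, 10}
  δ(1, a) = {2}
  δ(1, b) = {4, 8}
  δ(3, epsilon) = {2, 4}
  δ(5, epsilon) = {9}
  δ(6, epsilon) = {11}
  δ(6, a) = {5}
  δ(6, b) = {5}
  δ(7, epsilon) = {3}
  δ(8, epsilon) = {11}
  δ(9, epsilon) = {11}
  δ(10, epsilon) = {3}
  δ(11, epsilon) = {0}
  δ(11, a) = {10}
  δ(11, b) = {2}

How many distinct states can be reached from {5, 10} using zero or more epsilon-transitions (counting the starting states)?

8

Start with {5, 10}.
From 5 via epsilon: add 9.
From 10 via epsilon: add 3.
From 3 via epsilon: add 2, 4.
From 9 via epsilon: add 11.
From 11 via epsilon: add 0.
epsilon-closure = {0, 2, 3, 4, 5, 9, 10, 11}, which has 8 states.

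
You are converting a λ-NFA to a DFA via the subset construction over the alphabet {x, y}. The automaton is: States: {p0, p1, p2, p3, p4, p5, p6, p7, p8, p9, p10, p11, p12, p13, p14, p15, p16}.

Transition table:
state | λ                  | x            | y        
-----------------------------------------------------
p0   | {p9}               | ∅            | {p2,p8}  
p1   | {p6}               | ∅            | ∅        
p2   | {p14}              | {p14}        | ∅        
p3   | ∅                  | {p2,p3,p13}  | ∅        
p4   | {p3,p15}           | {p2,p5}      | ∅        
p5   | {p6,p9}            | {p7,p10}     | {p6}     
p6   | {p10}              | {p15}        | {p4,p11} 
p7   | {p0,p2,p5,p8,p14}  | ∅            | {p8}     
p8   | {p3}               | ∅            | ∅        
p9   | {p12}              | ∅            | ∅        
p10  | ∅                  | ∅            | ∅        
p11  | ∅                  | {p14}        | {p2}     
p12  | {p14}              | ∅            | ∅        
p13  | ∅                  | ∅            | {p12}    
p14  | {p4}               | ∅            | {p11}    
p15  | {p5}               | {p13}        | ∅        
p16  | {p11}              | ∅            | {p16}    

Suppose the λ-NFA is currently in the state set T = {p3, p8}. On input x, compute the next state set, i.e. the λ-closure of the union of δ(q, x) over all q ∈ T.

{p2, p3, p4, p5, p6, p9, p10, p12, p13, p14, p15}

p3 on x → {p2, p3, p13}.
No x-transition from p8.
Union after reading x: {p2, p3, p13}.
Now take the λ-closure:
From p2 via λ: add p14.
From p14 via λ: add p4.
From p4 via λ: add p15.
From p15 via λ: add p5.
From p5 via λ: add p6, p9.
From p6 via λ: add p10.
From p9 via λ: add p12.
No new states can be added; the closed set is {p2, p3, p4, p5, p6, p9, p10, p12, p13, p14, p15}.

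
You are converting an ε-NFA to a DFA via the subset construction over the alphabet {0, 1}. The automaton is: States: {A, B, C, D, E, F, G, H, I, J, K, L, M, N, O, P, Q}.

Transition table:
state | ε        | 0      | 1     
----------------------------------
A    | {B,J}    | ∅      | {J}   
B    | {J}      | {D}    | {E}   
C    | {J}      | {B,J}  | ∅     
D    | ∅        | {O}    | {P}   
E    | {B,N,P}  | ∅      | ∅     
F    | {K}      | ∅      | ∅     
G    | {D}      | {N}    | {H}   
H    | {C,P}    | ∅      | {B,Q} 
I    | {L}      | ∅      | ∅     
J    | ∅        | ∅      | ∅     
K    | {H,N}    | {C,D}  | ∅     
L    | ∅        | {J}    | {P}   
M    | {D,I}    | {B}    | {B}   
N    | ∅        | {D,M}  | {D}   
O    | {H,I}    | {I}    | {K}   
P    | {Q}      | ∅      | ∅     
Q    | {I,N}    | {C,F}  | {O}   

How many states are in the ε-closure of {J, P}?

6

Start with {J, P}.
From P via ε: add Q.
From Q via ε: add I, N.
From I via ε: add L.
ε-closure = {I, J, L, N, P, Q}, which has 6 states.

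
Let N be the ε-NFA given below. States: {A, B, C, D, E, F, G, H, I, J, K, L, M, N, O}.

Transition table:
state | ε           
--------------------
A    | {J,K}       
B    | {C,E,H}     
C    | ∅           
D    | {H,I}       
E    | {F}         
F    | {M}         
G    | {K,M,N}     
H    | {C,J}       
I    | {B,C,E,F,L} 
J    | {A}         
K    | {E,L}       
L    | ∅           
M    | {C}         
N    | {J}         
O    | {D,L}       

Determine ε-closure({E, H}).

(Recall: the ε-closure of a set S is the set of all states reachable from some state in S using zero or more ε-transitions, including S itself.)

Start with {E, H}.
From E via ε: add F.
From H via ε: add C, J.
From F via ε: add M.
From J via ε: add A.
From A via ε: add K.
From K via ε: add L.
No new states can be added; the closed set is {A, C, E, F, H, J, K, L, M}.

{A, C, E, F, H, J, K, L, M}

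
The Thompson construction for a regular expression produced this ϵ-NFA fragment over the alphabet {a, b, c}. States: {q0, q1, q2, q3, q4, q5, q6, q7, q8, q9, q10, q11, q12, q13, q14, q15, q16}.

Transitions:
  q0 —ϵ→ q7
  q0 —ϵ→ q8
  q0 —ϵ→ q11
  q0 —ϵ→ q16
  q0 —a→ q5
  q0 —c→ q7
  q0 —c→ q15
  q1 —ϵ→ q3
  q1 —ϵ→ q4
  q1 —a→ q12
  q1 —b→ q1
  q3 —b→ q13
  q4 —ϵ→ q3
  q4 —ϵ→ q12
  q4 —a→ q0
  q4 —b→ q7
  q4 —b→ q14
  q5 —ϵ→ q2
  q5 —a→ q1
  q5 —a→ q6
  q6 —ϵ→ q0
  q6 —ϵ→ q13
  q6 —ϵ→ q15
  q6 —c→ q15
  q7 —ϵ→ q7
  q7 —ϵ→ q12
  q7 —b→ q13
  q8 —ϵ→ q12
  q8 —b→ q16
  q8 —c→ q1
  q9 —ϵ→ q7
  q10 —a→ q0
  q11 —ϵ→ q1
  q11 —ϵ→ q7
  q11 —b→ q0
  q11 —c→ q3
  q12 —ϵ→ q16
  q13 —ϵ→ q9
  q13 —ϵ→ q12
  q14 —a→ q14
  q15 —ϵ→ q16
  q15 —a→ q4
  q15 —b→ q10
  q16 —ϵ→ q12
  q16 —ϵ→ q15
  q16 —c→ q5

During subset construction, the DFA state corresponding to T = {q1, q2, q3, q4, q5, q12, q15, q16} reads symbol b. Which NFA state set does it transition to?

q1 on b → {q1}.
q3 on b → {q13}.
q4 on b → {q7, q14}.
q15 on b → {q10}.
No b-transition from q2, q5, q12, q16.
Union after reading b: {q1, q7, q10, q13, q14}.
Now take the ϵ-closure:
From q1 via ϵ: add q3, q4.
From q7 via ϵ: add q12.
From q13 via ϵ: add q9.
From q12 via ϵ: add q16.
From q16 via ϵ: add q15.
No new states can be added; the closed set is {q1, q3, q4, q7, q9, q10, q12, q13, q14, q15, q16}.

{q1, q3, q4, q7, q9, q10, q12, q13, q14, q15, q16}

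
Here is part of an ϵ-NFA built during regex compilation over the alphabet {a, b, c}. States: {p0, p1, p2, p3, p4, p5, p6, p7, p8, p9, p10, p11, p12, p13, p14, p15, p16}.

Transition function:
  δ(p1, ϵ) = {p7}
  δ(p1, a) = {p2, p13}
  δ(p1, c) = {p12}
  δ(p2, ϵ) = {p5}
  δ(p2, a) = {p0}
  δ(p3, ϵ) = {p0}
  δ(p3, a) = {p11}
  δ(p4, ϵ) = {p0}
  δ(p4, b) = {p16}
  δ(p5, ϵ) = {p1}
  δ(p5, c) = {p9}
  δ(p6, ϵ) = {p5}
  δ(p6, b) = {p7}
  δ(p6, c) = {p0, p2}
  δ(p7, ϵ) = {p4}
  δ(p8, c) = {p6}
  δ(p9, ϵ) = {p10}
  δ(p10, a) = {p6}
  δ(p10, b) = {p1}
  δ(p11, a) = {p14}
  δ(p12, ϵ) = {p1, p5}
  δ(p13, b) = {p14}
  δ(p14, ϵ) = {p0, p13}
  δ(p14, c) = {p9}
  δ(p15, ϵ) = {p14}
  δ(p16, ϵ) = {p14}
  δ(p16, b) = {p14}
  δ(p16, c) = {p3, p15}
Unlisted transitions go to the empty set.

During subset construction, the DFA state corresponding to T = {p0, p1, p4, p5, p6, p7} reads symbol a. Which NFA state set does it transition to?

{p0, p1, p2, p4, p5, p7, p13}

p1 on a → {p2, p13}.
No a-transition from p0, p4, p5, p6, p7.
Union after reading a: {p2, p13}.
Now take the ϵ-closure:
From p2 via ϵ: add p5.
From p5 via ϵ: add p1.
From p1 via ϵ: add p7.
From p7 via ϵ: add p4.
From p4 via ϵ: add p0.
No new states can be added; the closed set is {p0, p1, p2, p4, p5, p7, p13}.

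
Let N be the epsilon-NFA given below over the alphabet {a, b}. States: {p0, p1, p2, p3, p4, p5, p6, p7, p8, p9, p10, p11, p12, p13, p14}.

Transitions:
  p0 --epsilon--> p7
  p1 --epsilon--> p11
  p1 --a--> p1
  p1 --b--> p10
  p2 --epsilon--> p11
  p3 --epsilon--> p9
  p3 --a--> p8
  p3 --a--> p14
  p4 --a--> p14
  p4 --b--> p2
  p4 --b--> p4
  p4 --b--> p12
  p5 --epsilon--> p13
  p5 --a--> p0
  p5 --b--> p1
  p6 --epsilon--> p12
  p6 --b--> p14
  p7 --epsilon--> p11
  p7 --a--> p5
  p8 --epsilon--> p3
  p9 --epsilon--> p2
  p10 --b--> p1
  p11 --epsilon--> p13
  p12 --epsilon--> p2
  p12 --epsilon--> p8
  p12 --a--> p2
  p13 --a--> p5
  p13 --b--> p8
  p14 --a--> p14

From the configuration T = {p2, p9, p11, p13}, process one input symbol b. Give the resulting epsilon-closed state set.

p13 on b → {p8}.
No b-transition from p2, p9, p11.
Union after reading b: {p8}.
Now take the epsilon-closure:
From p8 via epsilon: add p3.
From p3 via epsilon: add p9.
From p9 via epsilon: add p2.
From p2 via epsilon: add p11.
From p11 via epsilon: add p13.
No new states can be added; the closed set is {p2, p3, p8, p9, p11, p13}.

{p2, p3, p8, p9, p11, p13}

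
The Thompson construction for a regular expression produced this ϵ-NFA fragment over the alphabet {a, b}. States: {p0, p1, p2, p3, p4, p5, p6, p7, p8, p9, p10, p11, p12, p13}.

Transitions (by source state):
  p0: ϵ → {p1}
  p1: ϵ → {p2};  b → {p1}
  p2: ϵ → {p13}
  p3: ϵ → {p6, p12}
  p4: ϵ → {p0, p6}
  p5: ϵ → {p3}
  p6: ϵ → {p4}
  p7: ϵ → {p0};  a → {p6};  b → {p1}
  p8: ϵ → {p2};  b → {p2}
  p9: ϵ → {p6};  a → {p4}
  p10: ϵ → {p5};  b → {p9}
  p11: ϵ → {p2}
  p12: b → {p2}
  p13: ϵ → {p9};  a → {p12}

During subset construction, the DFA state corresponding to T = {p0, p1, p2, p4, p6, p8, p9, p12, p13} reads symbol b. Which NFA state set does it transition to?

{p0, p1, p2, p4, p6, p9, p13}

p1 on b → {p1}.
p8 on b → {p2}.
p12 on b → {p2}.
No b-transition from p0, p2, p4, p6, p9, p13.
Union after reading b: {p1, p2}.
Now take the ϵ-closure:
From p2 via ϵ: add p13.
From p13 via ϵ: add p9.
From p9 via ϵ: add p6.
From p6 via ϵ: add p4.
From p4 via ϵ: add p0.
No new states can be added; the closed set is {p0, p1, p2, p4, p6, p9, p13}.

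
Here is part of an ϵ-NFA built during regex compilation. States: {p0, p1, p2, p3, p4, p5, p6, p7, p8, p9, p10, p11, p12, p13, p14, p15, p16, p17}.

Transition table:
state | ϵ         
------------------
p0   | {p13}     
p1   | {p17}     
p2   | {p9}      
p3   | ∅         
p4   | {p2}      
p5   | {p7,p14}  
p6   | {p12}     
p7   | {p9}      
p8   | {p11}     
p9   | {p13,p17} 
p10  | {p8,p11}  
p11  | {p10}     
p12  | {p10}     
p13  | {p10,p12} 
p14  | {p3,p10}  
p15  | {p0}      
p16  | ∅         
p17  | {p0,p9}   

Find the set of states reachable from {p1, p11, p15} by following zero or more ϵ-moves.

Start with {p1, p11, p15}.
From p1 via ϵ: add p17.
From p11 via ϵ: add p10.
From p15 via ϵ: add p0.
From p0 via ϵ: add p13.
From p10 via ϵ: add p8.
From p17 via ϵ: add p9.
From p13 via ϵ: add p12.
No new states can be added; the closed set is {p0, p1, p8, p9, p10, p11, p12, p13, p15, p17}.

{p0, p1, p8, p9, p10, p11, p12, p13, p15, p17}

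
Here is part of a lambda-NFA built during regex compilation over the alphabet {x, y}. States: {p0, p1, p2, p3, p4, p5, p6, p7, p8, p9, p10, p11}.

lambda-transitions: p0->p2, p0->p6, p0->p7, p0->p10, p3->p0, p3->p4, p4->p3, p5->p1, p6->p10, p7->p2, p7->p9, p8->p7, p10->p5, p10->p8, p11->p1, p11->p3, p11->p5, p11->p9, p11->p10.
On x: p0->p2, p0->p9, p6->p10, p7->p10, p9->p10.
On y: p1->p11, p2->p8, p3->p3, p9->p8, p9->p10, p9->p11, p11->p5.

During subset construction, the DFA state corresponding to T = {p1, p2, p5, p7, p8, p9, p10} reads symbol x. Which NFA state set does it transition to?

p7 on x → {p10}.
p9 on x → {p10}.
No x-transition from p1, p2, p5, p8, p10.
Union after reading x: {p10}.
Now take the lambda-closure:
From p10 via lambda: add p5, p8.
From p5 via lambda: add p1.
From p8 via lambda: add p7.
From p7 via lambda: add p2, p9.
No new states can be added; the closed set is {p1, p2, p5, p7, p8, p9, p10}.

{p1, p2, p5, p7, p8, p9, p10}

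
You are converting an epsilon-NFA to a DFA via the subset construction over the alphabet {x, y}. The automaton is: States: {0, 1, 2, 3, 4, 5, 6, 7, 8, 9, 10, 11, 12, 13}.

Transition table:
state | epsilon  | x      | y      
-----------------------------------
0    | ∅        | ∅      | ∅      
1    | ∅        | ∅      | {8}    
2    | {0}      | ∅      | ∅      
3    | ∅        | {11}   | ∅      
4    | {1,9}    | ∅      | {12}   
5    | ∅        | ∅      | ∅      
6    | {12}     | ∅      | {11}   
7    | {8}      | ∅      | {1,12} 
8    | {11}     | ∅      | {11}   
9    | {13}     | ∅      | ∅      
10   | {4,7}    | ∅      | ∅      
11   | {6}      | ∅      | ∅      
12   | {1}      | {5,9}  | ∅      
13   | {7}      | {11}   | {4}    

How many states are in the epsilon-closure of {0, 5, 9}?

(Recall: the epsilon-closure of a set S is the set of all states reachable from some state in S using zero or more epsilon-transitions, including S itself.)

10

Start with {0, 5, 9}.
From 9 via epsilon: add 13.
From 13 via epsilon: add 7.
From 7 via epsilon: add 8.
From 8 via epsilon: add 11.
From 11 via epsilon: add 6.
From 6 via epsilon: add 12.
From 12 via epsilon: add 1.
epsilon-closure = {0, 1, 5, 6, 7, 8, 9, 11, 12, 13}, which has 10 states.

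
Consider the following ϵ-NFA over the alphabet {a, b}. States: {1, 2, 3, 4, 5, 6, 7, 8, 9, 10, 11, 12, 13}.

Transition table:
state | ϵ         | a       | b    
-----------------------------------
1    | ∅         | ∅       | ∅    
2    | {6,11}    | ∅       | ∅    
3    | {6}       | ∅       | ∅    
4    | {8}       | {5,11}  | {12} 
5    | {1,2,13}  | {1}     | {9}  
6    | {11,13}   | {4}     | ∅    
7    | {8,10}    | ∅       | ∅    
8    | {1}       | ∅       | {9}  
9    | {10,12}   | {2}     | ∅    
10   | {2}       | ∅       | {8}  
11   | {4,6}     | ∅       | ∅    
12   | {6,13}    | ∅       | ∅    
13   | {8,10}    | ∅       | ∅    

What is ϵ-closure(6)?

{1, 2, 4, 6, 8, 10, 11, 13}

Start with {6}.
From 6 via ϵ: add 11, 13.
From 11 via ϵ: add 4.
From 13 via ϵ: add 8, 10.
From 8 via ϵ: add 1.
From 10 via ϵ: add 2.
No new states can be added; the closed set is {1, 2, 4, 6, 8, 10, 11, 13}.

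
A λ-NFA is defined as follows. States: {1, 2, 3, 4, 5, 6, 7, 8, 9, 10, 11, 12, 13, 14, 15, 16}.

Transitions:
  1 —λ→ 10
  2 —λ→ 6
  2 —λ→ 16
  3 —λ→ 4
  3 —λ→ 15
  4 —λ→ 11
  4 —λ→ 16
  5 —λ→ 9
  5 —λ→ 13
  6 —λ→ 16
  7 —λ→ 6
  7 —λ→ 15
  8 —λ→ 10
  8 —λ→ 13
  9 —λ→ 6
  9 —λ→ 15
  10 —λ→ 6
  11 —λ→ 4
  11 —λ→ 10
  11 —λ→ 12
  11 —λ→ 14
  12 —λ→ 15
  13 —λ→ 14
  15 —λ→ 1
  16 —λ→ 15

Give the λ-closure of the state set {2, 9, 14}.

{1, 2, 6, 9, 10, 14, 15, 16}

Start with {2, 9, 14}.
From 2 via λ: add 6, 16.
From 9 via λ: add 15.
From 15 via λ: add 1.
From 1 via λ: add 10.
No new states can be added; the closed set is {1, 2, 6, 9, 10, 14, 15, 16}.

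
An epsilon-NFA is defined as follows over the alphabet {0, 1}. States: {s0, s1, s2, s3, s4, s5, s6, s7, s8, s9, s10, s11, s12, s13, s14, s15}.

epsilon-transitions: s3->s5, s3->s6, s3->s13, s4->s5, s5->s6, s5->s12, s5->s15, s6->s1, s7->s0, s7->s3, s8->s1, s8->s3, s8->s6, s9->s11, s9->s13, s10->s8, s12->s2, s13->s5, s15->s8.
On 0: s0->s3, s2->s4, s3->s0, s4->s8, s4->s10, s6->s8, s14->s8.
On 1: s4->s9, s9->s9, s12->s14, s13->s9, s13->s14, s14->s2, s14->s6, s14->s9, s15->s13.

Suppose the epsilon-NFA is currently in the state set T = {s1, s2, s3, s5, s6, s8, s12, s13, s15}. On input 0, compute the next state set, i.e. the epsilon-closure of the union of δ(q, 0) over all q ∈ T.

{s0, s1, s2, s3, s4, s5, s6, s8, s12, s13, s15}

s2 on 0 → {s4}.
s3 on 0 → {s0}.
s6 on 0 → {s8}.
No 0-transition from s1, s5, s8, s12, s13, s15.
Union after reading 0: {s0, s4, s8}.
Now take the epsilon-closure:
From s4 via epsilon: add s5.
From s8 via epsilon: add s1, s3, s6.
From s3 via epsilon: add s13.
From s5 via epsilon: add s12, s15.
From s12 via epsilon: add s2.
No new states can be added; the closed set is {s0, s1, s2, s3, s4, s5, s6, s8, s12, s13, s15}.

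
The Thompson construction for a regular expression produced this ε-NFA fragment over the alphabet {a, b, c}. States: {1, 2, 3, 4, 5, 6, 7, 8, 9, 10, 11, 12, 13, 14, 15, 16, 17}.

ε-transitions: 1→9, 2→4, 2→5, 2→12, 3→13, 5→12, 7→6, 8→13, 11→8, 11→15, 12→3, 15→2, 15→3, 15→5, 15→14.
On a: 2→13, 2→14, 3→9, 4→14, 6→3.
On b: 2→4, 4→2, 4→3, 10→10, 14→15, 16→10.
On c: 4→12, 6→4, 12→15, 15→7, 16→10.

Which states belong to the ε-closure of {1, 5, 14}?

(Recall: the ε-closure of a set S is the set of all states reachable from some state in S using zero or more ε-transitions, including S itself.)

{1, 3, 5, 9, 12, 13, 14}

Start with {1, 5, 14}.
From 1 via ε: add 9.
From 5 via ε: add 12.
From 12 via ε: add 3.
From 3 via ε: add 13.
No new states can be added; the closed set is {1, 3, 5, 9, 12, 13, 14}.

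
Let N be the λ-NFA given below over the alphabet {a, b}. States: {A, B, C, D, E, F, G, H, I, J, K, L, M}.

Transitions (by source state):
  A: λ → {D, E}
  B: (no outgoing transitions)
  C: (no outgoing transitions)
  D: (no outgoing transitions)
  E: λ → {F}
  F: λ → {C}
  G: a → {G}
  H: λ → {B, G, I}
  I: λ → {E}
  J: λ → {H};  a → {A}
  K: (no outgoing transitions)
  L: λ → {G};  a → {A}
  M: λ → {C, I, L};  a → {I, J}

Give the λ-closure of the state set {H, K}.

Start with {H, K}.
From H via λ: add B, G, I.
From I via λ: add E.
From E via λ: add F.
From F via λ: add C.
No new states can be added; the closed set is {B, C, E, F, G, H, I, K}.

{B, C, E, F, G, H, I, K}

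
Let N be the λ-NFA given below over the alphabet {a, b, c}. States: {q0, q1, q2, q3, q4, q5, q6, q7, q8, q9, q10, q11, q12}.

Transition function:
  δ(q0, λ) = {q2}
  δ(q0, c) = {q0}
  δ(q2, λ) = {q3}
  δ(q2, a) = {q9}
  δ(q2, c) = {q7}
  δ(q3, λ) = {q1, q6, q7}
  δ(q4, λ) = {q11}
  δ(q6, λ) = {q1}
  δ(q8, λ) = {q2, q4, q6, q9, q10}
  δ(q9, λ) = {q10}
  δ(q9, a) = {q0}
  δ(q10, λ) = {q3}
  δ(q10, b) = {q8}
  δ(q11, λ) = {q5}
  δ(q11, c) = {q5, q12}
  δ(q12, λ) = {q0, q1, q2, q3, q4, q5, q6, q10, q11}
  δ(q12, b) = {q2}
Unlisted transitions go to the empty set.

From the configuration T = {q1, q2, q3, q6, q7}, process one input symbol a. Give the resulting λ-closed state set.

{q1, q3, q6, q7, q9, q10}

q2 on a → {q9}.
No a-transition from q1, q3, q6, q7.
Union after reading a: {q9}.
Now take the λ-closure:
From q9 via λ: add q10.
From q10 via λ: add q3.
From q3 via λ: add q1, q6, q7.
No new states can be added; the closed set is {q1, q3, q6, q7, q9, q10}.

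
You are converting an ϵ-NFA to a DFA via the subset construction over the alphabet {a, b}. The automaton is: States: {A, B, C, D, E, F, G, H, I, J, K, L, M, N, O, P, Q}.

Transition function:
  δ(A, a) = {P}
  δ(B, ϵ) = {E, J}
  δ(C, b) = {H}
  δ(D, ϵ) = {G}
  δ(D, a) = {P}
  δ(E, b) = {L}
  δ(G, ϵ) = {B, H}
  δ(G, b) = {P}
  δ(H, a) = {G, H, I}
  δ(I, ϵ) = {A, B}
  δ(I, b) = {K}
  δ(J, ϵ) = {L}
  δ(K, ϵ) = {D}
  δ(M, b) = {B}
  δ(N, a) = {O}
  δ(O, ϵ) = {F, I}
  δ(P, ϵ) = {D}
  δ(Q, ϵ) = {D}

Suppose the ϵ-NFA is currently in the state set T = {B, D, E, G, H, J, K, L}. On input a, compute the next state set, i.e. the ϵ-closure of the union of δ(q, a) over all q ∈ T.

D on a → {P}.
H on a → {G, H, I}.
No a-transition from B, E, G, J, K, L.
Union after reading a: {G, H, I, P}.
Now take the ϵ-closure:
From G via ϵ: add B.
From I via ϵ: add A.
From P via ϵ: add D.
From B via ϵ: add E, J.
From J via ϵ: add L.
No new states can be added; the closed set is {A, B, D, E, G, H, I, J, L, P}.

{A, B, D, E, G, H, I, J, L, P}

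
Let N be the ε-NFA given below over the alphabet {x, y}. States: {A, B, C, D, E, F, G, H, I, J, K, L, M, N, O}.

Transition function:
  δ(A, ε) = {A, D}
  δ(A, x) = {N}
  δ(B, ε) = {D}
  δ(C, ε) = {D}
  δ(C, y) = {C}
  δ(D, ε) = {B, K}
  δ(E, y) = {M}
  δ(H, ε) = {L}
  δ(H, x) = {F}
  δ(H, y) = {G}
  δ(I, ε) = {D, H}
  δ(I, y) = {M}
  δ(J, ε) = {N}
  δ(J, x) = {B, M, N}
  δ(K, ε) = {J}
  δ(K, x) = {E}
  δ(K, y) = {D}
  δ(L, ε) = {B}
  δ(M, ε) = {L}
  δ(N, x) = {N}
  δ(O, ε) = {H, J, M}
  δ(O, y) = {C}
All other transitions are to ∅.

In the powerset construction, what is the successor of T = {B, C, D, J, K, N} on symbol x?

J on x → {B, M, N}.
K on x → {E}.
N on x → {N}.
No x-transition from B, C, D.
Union after reading x: {B, E, M, N}.
Now take the ε-closure:
From B via ε: add D.
From M via ε: add L.
From D via ε: add K.
From K via ε: add J.
No new states can be added; the closed set is {B, D, E, J, K, L, M, N}.

{B, D, E, J, K, L, M, N}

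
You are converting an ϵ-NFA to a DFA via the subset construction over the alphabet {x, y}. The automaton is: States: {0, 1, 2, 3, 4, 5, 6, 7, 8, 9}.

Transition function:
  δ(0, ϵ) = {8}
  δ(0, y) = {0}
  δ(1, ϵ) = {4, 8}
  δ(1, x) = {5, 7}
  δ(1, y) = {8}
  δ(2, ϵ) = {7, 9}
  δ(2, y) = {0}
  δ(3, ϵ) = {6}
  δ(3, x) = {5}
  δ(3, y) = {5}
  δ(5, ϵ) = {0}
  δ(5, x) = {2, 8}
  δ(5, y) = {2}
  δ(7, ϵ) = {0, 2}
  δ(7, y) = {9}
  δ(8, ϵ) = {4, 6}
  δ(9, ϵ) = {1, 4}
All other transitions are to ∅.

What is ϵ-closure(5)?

Start with {5}.
From 5 via ϵ: add 0.
From 0 via ϵ: add 8.
From 8 via ϵ: add 4, 6.
No new states can be added; the closed set is {0, 4, 5, 6, 8}.

{0, 4, 5, 6, 8}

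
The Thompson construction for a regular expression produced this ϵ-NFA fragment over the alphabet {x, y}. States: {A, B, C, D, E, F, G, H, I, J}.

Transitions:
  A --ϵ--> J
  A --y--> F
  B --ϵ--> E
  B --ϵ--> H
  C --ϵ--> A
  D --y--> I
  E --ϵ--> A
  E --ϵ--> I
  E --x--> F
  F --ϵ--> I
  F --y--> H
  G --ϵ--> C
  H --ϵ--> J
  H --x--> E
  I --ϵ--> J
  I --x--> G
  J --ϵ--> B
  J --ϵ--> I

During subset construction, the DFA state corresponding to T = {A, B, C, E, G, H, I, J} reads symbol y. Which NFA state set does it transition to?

{A, B, E, F, H, I, J}

A on y → {F}.
No y-transition from B, C, E, G, H, I, J.
Union after reading y: {F}.
Now take the ϵ-closure:
From F via ϵ: add I.
From I via ϵ: add J.
From J via ϵ: add B.
From B via ϵ: add E, H.
From E via ϵ: add A.
No new states can be added; the closed set is {A, B, E, F, H, I, J}.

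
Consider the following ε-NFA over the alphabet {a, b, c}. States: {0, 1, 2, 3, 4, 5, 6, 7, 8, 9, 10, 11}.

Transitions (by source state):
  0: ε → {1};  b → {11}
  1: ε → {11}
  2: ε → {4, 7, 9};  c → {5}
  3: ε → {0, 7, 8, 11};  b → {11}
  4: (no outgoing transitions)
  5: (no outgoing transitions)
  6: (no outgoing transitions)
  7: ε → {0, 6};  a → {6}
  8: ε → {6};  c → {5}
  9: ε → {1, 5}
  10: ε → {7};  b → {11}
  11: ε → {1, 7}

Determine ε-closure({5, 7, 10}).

{0, 1, 5, 6, 7, 10, 11}

Start with {5, 7, 10}.
From 7 via ε: add 0, 6.
From 0 via ε: add 1.
From 1 via ε: add 11.
No new states can be added; the closed set is {0, 1, 5, 6, 7, 10, 11}.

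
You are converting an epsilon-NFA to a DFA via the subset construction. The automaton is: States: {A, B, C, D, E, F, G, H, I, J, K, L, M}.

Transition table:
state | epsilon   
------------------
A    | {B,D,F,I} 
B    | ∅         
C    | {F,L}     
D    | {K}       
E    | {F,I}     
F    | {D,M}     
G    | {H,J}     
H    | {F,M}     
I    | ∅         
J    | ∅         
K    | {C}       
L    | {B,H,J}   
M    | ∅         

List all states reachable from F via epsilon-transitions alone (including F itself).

Start with {F}.
From F via epsilon: add D, M.
From D via epsilon: add K.
From K via epsilon: add C.
From C via epsilon: add L.
From L via epsilon: add B, H, J.
No new states can be added; the closed set is {B, C, D, F, H, J, K, L, M}.

{B, C, D, F, H, J, K, L, M}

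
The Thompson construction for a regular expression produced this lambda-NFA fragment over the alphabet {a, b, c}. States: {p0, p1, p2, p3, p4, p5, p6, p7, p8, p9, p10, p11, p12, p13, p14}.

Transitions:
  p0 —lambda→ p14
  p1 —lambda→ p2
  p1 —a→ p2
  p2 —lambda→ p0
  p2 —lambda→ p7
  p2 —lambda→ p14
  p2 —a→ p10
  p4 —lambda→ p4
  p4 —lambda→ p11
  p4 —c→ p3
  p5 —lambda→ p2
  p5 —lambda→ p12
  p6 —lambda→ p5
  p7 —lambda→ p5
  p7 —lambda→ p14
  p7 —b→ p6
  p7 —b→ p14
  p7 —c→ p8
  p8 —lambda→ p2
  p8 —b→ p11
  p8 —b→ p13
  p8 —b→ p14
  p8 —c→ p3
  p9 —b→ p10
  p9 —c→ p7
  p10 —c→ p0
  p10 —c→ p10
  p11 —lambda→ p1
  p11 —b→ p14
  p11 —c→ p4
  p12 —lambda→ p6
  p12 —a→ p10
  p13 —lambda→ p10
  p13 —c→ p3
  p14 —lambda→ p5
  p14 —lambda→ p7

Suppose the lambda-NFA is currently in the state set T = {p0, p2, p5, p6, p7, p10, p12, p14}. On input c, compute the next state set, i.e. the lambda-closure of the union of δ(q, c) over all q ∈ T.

p7 on c → {p8}.
p10 on c → {p0, p10}.
No c-transition from p0, p2, p5, p6, p12, p14.
Union after reading c: {p0, p8, p10}.
Now take the lambda-closure:
From p0 via lambda: add p14.
From p8 via lambda: add p2.
From p2 via lambda: add p7.
From p14 via lambda: add p5.
From p5 via lambda: add p12.
From p12 via lambda: add p6.
No new states can be added; the closed set is {p0, p2, p5, p6, p7, p8, p10, p12, p14}.

{p0, p2, p5, p6, p7, p8, p10, p12, p14}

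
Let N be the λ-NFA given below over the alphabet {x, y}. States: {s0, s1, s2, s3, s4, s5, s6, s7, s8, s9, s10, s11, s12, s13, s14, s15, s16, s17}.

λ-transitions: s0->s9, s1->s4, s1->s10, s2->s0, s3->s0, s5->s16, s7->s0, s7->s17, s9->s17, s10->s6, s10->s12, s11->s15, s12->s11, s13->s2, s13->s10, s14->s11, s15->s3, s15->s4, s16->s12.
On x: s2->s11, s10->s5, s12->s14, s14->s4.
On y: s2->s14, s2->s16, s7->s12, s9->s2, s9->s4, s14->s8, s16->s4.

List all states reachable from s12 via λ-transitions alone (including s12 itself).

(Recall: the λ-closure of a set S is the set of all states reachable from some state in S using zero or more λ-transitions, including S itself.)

Start with {s12}.
From s12 via λ: add s11.
From s11 via λ: add s15.
From s15 via λ: add s3, s4.
From s3 via λ: add s0.
From s0 via λ: add s9.
From s9 via λ: add s17.
No new states can be added; the closed set is {s0, s3, s4, s9, s11, s12, s15, s17}.

{s0, s3, s4, s9, s11, s12, s15, s17}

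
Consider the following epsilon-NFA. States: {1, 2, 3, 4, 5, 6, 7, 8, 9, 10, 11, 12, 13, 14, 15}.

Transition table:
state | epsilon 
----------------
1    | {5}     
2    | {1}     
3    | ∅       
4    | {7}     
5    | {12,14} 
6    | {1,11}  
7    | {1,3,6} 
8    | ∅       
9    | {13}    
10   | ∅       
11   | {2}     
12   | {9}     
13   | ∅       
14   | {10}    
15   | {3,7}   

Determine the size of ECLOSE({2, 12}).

Start with {2, 12}.
From 2 via epsilon: add 1.
From 12 via epsilon: add 9.
From 1 via epsilon: add 5.
From 9 via epsilon: add 13.
From 5 via epsilon: add 14.
From 14 via epsilon: add 10.
epsilon-closure = {1, 2, 5, 9, 10, 12, 13, 14}, which has 8 states.

8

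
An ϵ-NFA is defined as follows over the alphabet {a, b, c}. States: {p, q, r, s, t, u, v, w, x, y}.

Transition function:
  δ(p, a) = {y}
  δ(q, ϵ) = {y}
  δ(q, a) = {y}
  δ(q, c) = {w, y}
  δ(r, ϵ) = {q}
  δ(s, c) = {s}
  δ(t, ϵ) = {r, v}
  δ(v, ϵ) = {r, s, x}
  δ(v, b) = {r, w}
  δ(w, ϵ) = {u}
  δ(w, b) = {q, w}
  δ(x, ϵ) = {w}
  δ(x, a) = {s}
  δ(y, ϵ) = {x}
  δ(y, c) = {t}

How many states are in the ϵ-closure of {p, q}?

Start with {p, q}.
From q via ϵ: add y.
From y via ϵ: add x.
From x via ϵ: add w.
From w via ϵ: add u.
ϵ-closure = {p, q, u, w, x, y}, which has 6 states.

6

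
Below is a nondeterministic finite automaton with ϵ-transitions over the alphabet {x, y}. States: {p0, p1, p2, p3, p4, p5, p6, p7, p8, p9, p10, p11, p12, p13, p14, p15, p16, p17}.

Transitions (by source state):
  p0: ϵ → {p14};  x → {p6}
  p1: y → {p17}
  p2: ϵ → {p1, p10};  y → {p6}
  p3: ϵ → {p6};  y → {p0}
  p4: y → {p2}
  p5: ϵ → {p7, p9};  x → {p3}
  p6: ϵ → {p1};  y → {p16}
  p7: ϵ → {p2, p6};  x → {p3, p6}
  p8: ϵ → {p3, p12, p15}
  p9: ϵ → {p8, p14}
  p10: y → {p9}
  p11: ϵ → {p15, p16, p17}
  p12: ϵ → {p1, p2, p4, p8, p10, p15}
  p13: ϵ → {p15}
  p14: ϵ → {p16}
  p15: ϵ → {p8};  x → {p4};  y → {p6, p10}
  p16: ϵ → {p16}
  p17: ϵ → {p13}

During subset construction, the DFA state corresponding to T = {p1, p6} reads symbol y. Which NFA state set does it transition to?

p1 on y → {p17}.
p6 on y → {p16}.
Union after reading y: {p16, p17}.
Now take the ϵ-closure:
From p17 via ϵ: add p13.
From p13 via ϵ: add p15.
From p15 via ϵ: add p8.
From p8 via ϵ: add p3, p12.
From p3 via ϵ: add p6.
From p12 via ϵ: add p1, p2, p4, p10.
No new states can be added; the closed set is {p1, p2, p3, p4, p6, p8, p10, p12, p13, p15, p16, p17}.

{p1, p2, p3, p4, p6, p8, p10, p12, p13, p15, p16, p17}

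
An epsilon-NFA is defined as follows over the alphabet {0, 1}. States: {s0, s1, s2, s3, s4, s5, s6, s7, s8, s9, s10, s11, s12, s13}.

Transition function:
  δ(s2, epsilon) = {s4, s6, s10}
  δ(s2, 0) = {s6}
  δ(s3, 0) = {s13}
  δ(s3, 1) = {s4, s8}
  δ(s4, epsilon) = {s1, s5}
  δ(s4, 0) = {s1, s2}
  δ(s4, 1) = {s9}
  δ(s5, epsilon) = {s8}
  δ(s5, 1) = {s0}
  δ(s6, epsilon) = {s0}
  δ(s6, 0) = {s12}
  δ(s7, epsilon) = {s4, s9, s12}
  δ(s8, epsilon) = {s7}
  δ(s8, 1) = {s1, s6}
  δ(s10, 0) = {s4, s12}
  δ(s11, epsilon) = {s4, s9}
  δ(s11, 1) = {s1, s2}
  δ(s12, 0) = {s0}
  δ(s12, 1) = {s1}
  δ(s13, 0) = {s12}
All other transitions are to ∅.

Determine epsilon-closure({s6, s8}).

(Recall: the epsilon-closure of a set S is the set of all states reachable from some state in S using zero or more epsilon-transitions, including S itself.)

Start with {s6, s8}.
From s6 via epsilon: add s0.
From s8 via epsilon: add s7.
From s7 via epsilon: add s4, s9, s12.
From s4 via epsilon: add s1, s5.
No new states can be added; the closed set is {s0, s1, s4, s5, s6, s7, s8, s9, s12}.

{s0, s1, s4, s5, s6, s7, s8, s9, s12}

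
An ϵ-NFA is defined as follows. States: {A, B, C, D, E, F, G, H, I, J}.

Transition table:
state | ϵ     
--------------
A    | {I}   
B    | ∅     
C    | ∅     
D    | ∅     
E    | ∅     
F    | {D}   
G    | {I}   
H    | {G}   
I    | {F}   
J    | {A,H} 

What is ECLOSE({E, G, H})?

{D, E, F, G, H, I}

Start with {E, G, H}.
From G via ϵ: add I.
From I via ϵ: add F.
From F via ϵ: add D.
No new states can be added; the closed set is {D, E, F, G, H, I}.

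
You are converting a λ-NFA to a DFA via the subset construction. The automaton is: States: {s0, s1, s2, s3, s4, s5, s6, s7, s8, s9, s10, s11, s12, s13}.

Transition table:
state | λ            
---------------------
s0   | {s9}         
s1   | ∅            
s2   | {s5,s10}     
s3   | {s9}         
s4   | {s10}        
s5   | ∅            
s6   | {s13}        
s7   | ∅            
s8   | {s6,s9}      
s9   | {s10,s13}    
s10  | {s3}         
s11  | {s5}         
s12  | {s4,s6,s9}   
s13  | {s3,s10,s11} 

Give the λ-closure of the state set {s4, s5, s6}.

Start with {s4, s5, s6}.
From s4 via λ: add s10.
From s6 via λ: add s13.
From s10 via λ: add s3.
From s13 via λ: add s11.
From s3 via λ: add s9.
No new states can be added; the closed set is {s3, s4, s5, s6, s9, s10, s11, s13}.

{s3, s4, s5, s6, s9, s10, s11, s13}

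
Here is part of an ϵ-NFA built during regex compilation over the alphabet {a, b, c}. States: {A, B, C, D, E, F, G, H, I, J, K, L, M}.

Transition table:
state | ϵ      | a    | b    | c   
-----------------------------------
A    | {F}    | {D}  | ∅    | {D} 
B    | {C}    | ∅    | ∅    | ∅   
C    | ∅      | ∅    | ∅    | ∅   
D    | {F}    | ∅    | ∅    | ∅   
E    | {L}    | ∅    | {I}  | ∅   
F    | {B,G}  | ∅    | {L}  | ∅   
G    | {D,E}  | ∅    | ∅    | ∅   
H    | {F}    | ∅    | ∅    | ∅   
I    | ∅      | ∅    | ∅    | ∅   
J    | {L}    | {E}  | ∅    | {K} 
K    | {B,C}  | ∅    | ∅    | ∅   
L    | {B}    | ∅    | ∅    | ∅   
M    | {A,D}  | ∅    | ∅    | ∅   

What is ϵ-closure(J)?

Start with {J}.
From J via ϵ: add L.
From L via ϵ: add B.
From B via ϵ: add C.
No new states can be added; the closed set is {B, C, J, L}.

{B, C, J, L}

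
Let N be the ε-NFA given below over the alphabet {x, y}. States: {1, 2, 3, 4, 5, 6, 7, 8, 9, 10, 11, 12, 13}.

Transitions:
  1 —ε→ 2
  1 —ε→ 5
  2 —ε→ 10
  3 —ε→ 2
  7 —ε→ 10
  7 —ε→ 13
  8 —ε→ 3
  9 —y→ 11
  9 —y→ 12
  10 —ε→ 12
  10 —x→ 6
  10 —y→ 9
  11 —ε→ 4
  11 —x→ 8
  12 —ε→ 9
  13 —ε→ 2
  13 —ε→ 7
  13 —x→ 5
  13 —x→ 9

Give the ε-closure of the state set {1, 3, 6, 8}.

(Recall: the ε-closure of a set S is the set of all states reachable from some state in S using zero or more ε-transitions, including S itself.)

Start with {1, 3, 6, 8}.
From 1 via ε: add 2, 5.
From 2 via ε: add 10.
From 10 via ε: add 12.
From 12 via ε: add 9.
No new states can be added; the closed set is {1, 2, 3, 5, 6, 8, 9, 10, 12}.

{1, 2, 3, 5, 6, 8, 9, 10, 12}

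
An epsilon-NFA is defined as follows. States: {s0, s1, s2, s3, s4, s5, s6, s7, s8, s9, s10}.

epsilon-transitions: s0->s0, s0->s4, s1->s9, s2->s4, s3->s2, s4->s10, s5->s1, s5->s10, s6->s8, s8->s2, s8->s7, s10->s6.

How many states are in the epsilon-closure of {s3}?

7

Start with {s3}.
From s3 via epsilon: add s2.
From s2 via epsilon: add s4.
From s4 via epsilon: add s10.
From s10 via epsilon: add s6.
From s6 via epsilon: add s8.
From s8 via epsilon: add s7.
epsilon-closure = {s2, s3, s4, s6, s7, s8, s10}, which has 7 states.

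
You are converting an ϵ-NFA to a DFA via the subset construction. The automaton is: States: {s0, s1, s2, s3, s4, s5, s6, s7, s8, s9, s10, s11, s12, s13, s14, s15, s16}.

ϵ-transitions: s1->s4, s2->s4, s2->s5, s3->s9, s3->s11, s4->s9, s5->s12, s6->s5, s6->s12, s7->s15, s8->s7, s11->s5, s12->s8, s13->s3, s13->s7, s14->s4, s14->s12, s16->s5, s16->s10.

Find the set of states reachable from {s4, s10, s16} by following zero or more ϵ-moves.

{s4, s5, s7, s8, s9, s10, s12, s15, s16}

Start with {s4, s10, s16}.
From s4 via ϵ: add s9.
From s16 via ϵ: add s5.
From s5 via ϵ: add s12.
From s12 via ϵ: add s8.
From s8 via ϵ: add s7.
From s7 via ϵ: add s15.
No new states can be added; the closed set is {s4, s5, s7, s8, s9, s10, s12, s15, s16}.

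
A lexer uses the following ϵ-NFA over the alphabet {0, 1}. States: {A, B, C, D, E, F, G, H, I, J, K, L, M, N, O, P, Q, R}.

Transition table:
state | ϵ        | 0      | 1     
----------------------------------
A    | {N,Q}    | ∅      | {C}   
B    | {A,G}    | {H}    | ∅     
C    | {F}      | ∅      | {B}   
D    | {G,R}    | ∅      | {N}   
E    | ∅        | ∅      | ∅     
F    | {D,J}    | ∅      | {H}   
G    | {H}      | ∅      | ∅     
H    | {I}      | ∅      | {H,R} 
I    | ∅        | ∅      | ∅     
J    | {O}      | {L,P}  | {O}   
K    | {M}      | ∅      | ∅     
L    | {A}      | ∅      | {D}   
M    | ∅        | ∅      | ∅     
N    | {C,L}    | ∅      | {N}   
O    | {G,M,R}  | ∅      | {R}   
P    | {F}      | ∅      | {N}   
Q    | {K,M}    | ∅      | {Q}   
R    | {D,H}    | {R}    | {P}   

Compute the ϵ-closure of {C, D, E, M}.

Start with {C, D, E, M}.
From C via ϵ: add F.
From D via ϵ: add G, R.
From F via ϵ: add J.
From G via ϵ: add H.
From H via ϵ: add I.
From J via ϵ: add O.
No new states can be added; the closed set is {C, D, E, F, G, H, I, J, M, O, R}.

{C, D, E, F, G, H, I, J, M, O, R}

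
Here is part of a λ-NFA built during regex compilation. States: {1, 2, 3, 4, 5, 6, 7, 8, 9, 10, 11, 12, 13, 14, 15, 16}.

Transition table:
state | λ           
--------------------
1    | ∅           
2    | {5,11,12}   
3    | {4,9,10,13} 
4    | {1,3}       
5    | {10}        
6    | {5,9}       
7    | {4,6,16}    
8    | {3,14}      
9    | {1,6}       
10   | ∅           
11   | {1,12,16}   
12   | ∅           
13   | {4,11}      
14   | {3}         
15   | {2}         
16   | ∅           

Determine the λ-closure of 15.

Start with {15}.
From 15 via λ: add 2.
From 2 via λ: add 5, 11, 12.
From 5 via λ: add 10.
From 11 via λ: add 1, 16.
No new states can be added; the closed set is {1, 2, 5, 10, 11, 12, 15, 16}.

{1, 2, 5, 10, 11, 12, 15, 16}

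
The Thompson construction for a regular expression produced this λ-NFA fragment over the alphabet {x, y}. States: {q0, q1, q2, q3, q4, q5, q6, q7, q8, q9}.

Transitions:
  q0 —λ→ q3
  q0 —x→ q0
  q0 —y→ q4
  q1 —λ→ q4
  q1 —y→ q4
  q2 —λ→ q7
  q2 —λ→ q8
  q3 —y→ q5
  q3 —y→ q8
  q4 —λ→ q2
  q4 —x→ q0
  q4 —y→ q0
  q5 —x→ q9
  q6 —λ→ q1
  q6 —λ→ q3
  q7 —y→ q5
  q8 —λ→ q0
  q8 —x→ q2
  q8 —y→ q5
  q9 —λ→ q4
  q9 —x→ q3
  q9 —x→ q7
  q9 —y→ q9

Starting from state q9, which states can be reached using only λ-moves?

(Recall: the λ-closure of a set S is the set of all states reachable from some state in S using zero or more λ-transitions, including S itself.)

{q0, q2, q3, q4, q7, q8, q9}

Start with {q9}.
From q9 via λ: add q4.
From q4 via λ: add q2.
From q2 via λ: add q7, q8.
From q8 via λ: add q0.
From q0 via λ: add q3.
No new states can be added; the closed set is {q0, q2, q3, q4, q7, q8, q9}.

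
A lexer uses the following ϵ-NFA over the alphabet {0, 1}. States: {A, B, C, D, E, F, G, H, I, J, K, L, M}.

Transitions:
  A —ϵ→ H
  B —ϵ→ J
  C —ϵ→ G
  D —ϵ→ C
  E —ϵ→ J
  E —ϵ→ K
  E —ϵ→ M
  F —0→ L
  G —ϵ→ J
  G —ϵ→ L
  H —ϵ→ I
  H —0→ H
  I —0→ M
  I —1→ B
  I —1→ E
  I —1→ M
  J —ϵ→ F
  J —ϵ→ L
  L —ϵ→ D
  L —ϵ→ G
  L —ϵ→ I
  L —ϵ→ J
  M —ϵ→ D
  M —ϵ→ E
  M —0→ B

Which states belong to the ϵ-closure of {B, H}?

{B, C, D, F, G, H, I, J, L}

Start with {B, H}.
From B via ϵ: add J.
From H via ϵ: add I.
From J via ϵ: add F, L.
From L via ϵ: add D, G.
From D via ϵ: add C.
No new states can be added; the closed set is {B, C, D, F, G, H, I, J, L}.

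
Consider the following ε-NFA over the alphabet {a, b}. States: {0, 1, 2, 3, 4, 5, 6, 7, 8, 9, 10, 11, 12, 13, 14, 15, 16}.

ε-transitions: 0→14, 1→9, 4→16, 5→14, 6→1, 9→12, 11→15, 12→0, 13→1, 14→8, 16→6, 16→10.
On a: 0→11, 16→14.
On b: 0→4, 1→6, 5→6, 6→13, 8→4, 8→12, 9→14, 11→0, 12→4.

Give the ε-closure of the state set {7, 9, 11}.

{0, 7, 8, 9, 11, 12, 14, 15}

Start with {7, 9, 11}.
From 9 via ε: add 12.
From 11 via ε: add 15.
From 12 via ε: add 0.
From 0 via ε: add 14.
From 14 via ε: add 8.
No new states can be added; the closed set is {0, 7, 8, 9, 11, 12, 14, 15}.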